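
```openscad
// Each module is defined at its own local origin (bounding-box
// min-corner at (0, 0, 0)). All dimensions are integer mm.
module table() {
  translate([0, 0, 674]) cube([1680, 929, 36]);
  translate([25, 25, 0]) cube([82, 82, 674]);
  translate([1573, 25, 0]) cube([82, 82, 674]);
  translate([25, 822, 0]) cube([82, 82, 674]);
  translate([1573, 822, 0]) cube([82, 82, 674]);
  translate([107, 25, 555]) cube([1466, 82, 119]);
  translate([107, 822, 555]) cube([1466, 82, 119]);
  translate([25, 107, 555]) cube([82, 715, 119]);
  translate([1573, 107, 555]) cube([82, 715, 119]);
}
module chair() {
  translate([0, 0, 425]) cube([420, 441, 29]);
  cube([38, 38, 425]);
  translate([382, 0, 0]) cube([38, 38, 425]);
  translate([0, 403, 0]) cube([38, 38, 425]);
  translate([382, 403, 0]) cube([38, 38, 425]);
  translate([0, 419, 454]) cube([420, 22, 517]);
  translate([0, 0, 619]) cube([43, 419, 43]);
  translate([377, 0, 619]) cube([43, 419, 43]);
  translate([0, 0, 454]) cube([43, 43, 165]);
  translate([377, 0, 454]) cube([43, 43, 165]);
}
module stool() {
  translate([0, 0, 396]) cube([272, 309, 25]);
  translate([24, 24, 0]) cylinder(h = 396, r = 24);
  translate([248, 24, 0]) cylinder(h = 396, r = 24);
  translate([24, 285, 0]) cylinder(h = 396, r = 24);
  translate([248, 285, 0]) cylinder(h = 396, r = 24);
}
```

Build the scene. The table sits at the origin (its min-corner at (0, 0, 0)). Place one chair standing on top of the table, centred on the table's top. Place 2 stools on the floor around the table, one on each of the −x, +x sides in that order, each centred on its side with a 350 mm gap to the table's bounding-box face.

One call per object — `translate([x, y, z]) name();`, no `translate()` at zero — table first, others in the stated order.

table();
translate([630, 244, 710]) chair();
translate([-622, 310, 0]) stool();
translate([2030, 310, 0]) stool();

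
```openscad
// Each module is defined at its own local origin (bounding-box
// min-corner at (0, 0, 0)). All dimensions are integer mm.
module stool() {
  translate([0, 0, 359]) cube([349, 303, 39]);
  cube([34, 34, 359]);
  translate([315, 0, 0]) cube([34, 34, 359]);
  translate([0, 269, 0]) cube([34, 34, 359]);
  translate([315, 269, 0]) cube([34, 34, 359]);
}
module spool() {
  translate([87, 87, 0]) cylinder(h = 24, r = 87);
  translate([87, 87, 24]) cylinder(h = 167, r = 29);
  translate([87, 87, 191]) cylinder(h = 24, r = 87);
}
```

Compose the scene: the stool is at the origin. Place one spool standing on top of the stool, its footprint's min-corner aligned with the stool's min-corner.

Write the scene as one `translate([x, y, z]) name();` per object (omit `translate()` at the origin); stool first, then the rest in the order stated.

stool();
translate([0, 0, 398]) spool();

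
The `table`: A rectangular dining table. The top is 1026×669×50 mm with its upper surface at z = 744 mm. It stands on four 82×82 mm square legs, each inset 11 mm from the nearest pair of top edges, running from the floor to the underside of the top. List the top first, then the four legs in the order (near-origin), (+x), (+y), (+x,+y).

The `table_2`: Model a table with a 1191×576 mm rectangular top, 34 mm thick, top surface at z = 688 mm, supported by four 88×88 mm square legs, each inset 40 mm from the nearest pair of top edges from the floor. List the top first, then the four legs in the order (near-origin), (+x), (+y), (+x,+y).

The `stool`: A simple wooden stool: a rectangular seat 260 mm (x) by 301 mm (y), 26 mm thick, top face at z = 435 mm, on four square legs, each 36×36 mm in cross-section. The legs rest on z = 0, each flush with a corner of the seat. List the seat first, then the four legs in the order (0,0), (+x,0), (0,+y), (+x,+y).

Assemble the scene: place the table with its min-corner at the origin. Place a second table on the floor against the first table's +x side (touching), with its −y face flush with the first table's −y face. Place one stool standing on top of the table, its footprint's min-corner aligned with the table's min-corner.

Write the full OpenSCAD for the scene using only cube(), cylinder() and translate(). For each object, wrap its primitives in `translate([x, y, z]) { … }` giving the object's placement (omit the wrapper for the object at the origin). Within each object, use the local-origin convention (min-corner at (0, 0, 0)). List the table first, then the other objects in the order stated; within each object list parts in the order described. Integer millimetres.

translate([0, 0, 694]) cube([1026, 669, 50]);
translate([11, 11, 0]) cube([82, 82, 694]);
translate([933, 11, 0]) cube([82, 82, 694]);
translate([11, 576, 0]) cube([82, 82, 694]);
translate([933, 576, 0]) cube([82, 82, 694]);
translate([1026, 0, 0]) {
  translate([0, 0, 654]) cube([1191, 576, 34]);
  translate([40, 40, 0]) cube([88, 88, 654]);
  translate([1063, 40, 0]) cube([88, 88, 654]);
  translate([40, 448, 0]) cube([88, 88, 654]);
  translate([1063, 448, 0]) cube([88, 88, 654]);
}
translate([0, 0, 744]) {
  translate([0, 0, 409]) cube([260, 301, 26]);
  cube([36, 36, 409]);
  translate([224, 0, 0]) cube([36, 36, 409]);
  translate([0, 265, 0]) cube([36, 36, 409]);
  translate([224, 265, 0]) cube([36, 36, 409]);
}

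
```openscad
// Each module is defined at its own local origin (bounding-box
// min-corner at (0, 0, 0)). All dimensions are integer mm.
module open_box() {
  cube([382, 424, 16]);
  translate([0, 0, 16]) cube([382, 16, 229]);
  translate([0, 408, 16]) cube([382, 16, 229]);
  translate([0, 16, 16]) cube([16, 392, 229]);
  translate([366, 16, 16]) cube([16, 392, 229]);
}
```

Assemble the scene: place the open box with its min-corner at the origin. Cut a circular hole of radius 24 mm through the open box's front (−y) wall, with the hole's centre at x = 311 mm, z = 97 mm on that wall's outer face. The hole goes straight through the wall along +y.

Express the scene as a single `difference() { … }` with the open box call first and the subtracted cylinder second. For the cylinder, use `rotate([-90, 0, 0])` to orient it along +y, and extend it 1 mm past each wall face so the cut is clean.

difference() {
  open_box();
  translate([311, -1, 97]) rotate([-90, 0, 0]) cylinder(h = 18, r = 24);
}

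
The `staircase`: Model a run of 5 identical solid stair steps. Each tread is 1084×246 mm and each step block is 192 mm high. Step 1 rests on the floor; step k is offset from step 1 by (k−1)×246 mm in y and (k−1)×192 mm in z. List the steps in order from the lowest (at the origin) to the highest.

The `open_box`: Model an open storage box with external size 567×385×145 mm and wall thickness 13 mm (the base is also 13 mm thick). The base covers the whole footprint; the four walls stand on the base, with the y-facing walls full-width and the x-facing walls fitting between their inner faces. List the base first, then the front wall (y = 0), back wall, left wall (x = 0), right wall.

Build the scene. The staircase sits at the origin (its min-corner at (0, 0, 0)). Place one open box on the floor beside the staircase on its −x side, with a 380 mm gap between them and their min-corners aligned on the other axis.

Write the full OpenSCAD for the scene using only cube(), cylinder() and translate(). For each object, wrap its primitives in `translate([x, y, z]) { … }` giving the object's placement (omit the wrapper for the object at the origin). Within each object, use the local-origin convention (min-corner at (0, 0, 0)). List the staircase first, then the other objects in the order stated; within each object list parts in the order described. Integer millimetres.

cube([1084, 246, 192]);
translate([0, 246, 192]) cube([1084, 246, 192]);
translate([0, 492, 384]) cube([1084, 246, 192]);
translate([0, 738, 576]) cube([1084, 246, 192]);
translate([0, 984, 768]) cube([1084, 246, 192]);
translate([-947, 0, 0]) {
  cube([567, 385, 13]);
  translate([0, 0, 13]) cube([567, 13, 132]);
  translate([0, 372, 13]) cube([567, 13, 132]);
  translate([0, 13, 13]) cube([13, 359, 132]);
  translate([554, 13, 13]) cube([13, 359, 132]);
}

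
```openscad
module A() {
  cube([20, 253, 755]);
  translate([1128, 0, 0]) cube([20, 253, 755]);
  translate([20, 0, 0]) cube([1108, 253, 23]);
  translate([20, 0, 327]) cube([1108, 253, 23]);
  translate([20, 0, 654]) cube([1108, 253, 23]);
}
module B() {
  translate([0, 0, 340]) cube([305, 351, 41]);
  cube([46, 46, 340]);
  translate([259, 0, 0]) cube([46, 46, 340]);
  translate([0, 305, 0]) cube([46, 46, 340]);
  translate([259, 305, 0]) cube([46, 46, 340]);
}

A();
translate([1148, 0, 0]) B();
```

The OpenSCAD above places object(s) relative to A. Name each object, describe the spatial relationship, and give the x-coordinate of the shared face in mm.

The bookshelf's +x face and the stool's −x face are both at x = 1148 mm.

A is a bookshelf. B is a stool. The stool is against the bookshelf's +x side, with their −y faces flush. The x-coordinate of the shared face is 1148 mm.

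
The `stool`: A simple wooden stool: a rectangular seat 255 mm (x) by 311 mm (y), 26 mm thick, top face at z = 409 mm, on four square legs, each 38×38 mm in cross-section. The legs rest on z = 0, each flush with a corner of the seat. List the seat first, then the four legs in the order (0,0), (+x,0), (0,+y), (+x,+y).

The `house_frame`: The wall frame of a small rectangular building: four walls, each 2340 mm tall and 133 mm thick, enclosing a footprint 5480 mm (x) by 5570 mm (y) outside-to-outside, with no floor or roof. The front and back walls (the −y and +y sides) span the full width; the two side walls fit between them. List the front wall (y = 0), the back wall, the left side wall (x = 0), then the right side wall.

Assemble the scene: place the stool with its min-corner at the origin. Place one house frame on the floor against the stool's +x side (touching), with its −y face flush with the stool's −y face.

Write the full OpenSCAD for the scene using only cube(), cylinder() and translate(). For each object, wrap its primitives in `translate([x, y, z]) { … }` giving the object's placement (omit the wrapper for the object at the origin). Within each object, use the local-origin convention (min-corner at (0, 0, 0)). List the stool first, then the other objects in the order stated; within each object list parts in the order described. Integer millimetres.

translate([0, 0, 383]) cube([255, 311, 26]);
cube([38, 38, 383]);
translate([217, 0, 0]) cube([38, 38, 383]);
translate([0, 273, 0]) cube([38, 38, 383]);
translate([217, 273, 0]) cube([38, 38, 383]);
translate([255, 0, 0]) {
  cube([5480, 133, 2340]);
  translate([0, 5437, 0]) cube([5480, 133, 2340]);
  translate([0, 133, 0]) cube([133, 5304, 2340]);
  translate([5347, 133, 0]) cube([133, 5304, 2340]);
}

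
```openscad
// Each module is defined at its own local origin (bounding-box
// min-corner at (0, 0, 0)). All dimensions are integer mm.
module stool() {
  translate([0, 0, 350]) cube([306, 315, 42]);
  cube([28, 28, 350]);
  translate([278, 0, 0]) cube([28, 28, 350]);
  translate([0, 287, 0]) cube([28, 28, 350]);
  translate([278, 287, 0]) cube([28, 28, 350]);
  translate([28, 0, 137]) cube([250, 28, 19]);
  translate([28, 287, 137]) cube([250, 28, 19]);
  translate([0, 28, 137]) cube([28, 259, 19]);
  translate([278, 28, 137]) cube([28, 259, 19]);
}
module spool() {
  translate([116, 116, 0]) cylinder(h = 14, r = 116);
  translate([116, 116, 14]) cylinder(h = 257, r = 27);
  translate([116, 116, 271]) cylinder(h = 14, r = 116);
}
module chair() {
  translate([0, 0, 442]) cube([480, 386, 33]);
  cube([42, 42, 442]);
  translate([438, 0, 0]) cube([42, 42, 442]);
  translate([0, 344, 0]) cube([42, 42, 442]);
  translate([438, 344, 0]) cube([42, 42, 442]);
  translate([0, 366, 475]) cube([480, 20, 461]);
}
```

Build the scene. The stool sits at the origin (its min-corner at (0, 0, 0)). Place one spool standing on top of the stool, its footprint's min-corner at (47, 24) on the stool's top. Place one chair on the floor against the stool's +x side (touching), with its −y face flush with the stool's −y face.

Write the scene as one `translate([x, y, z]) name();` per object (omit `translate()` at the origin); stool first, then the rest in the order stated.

stool();
translate([47, 24, 392]) spool();
translate([306, 0, 0]) chair();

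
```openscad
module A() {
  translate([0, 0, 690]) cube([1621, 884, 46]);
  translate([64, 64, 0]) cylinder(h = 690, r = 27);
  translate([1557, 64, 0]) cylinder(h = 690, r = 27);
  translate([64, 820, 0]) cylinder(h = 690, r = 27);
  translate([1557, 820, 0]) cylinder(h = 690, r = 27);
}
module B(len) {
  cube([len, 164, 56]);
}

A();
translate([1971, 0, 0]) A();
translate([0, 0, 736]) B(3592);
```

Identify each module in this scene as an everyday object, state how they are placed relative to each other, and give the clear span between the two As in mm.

Second table starts at x = 1971; first ends at x = 1621; clear span = 1971 − 1621 = 350 mm.

A is a table. B is a beam. A beam spans the tops of two tables. The clear span between the two tables is 350 mm.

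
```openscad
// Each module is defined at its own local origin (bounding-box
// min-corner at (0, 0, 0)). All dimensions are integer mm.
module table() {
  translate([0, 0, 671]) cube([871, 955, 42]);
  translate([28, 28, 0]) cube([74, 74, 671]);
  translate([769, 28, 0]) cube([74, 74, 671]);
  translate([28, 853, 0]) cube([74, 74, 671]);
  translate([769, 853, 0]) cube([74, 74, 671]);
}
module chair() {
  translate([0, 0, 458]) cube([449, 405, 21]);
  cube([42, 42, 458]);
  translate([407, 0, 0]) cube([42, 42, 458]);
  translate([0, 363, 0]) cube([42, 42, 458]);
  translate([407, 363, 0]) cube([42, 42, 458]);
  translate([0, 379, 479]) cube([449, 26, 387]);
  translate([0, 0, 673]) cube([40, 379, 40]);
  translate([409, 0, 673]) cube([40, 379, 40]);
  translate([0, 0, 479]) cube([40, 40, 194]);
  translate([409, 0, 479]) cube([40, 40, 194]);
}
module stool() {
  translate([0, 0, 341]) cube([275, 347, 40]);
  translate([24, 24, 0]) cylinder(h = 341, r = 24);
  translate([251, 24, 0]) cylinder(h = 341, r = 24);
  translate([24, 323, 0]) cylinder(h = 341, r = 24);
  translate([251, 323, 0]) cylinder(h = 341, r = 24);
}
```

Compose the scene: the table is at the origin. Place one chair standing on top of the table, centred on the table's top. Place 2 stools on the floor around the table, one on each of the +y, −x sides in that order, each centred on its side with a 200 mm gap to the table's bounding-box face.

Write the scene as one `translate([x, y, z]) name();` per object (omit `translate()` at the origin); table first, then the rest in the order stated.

table();
translate([211, 275, 713]) chair();
translate([298, 1155, 0]) stool();
translate([-475, 304, 0]) stool();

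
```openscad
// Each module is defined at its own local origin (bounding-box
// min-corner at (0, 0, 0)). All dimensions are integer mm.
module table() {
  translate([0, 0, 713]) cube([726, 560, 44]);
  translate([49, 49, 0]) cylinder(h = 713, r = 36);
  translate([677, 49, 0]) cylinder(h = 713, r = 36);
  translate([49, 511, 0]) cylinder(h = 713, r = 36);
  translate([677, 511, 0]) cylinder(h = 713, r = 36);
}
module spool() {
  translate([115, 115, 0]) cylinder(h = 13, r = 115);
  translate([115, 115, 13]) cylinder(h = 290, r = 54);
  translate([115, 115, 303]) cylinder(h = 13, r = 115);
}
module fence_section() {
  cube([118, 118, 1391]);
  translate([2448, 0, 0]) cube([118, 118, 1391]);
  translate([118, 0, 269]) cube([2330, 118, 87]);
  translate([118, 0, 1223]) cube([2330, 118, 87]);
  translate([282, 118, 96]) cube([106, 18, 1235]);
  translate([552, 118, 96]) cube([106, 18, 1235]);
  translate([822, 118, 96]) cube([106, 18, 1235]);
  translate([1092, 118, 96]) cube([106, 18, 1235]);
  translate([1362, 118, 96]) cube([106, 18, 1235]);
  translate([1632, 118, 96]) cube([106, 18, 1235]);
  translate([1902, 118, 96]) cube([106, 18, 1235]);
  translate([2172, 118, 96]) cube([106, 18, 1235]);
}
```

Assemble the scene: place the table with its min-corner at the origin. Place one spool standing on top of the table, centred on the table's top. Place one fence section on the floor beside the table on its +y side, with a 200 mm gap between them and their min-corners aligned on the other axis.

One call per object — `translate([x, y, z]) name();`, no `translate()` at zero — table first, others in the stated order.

table();
translate([248, 165, 757]) spool();
translate([0, 760, 0]) fence_section();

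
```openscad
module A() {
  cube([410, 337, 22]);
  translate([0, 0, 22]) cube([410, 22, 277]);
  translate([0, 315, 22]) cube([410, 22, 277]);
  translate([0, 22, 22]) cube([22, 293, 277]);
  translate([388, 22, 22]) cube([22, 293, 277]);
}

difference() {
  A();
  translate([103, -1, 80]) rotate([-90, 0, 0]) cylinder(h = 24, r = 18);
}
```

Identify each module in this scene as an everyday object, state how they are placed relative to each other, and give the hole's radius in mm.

The subtracted cylinder has r = 18 mm.

A is an open box. The open box has a circular hole through its front wall. The hole's radius is 18 mm.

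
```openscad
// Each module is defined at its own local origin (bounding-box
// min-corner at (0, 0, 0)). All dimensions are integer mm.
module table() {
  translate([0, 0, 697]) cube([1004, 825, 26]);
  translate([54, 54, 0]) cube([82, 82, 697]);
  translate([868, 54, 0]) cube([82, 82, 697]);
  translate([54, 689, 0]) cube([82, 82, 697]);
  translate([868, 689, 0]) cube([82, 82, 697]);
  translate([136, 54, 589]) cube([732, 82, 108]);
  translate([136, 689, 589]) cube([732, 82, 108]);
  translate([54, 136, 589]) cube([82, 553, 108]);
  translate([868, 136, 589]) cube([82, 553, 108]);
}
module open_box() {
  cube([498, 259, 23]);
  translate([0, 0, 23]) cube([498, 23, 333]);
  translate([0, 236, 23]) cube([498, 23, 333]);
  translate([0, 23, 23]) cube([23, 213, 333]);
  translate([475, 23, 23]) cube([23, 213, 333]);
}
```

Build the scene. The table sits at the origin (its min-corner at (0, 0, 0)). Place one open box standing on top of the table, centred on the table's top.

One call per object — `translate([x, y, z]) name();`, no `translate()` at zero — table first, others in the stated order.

table();
translate([253, 283, 723]) open_box();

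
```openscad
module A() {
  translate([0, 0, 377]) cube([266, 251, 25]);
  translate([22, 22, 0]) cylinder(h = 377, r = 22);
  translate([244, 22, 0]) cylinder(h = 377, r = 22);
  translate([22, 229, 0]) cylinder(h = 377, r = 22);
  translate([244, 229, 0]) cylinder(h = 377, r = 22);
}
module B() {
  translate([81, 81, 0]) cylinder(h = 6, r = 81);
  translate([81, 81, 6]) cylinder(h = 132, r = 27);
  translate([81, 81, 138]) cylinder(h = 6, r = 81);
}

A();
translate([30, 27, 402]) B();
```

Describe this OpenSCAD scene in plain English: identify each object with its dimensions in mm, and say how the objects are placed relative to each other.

A is a four-legged stool. The seat is a 266×251×25 mm slab whose top surface is at z = 402 mm; four round legs, each 44 mm in diameter, run from the floor (z = 0) to the underside of the seat, each leg's axis is inset half a diameter from the nearest pair of seat edges (so the leg's bounding box is flush with the corner).

B is a spool: two coaxial disc flanges of radius 81 mm and thickness 6 mm, joined by a core cylinder of radius 27 mm and height 132 mm. The lower flange rests on z = 0 and the three cylinders share a vertical axis.

The spool is on top of the stool.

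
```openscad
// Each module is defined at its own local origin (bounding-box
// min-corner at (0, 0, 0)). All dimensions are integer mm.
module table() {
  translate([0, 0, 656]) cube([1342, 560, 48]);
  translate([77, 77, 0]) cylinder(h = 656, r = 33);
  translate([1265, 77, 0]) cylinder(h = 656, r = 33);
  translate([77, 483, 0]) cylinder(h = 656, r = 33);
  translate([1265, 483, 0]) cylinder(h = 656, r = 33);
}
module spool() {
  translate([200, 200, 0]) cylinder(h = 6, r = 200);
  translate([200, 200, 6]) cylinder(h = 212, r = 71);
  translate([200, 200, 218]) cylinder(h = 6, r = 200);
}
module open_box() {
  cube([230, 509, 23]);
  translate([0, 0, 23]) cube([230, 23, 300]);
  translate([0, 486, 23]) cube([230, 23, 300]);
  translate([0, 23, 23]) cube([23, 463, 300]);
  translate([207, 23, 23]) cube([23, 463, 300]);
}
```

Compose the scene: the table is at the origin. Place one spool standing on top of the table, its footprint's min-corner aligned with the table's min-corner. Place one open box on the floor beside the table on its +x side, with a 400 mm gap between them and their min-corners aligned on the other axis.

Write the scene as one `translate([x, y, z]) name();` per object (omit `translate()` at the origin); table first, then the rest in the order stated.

table();
translate([0, 0, 704]) spool();
translate([1742, 0, 0]) open_box();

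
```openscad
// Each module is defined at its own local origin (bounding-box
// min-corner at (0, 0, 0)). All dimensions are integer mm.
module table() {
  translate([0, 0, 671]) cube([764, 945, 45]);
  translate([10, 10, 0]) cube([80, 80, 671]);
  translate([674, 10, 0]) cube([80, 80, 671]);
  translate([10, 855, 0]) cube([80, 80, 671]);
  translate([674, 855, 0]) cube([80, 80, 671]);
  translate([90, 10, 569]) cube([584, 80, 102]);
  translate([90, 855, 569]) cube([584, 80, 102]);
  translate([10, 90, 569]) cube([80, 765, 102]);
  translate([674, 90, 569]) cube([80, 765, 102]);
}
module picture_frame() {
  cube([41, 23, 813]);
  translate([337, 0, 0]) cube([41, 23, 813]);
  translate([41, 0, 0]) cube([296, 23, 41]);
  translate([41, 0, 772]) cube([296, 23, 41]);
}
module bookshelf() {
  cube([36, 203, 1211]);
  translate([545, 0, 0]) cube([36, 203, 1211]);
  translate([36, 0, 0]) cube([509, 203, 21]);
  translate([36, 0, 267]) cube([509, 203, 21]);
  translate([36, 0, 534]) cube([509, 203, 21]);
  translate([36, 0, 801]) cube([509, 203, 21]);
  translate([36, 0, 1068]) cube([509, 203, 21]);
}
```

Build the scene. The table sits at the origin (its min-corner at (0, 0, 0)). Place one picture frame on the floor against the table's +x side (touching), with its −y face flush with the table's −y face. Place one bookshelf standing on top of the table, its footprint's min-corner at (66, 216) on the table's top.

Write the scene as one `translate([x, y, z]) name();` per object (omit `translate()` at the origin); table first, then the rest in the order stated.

table();
translate([764, 0, 0]) picture_frame();
translate([66, 216, 716]) bookshelf();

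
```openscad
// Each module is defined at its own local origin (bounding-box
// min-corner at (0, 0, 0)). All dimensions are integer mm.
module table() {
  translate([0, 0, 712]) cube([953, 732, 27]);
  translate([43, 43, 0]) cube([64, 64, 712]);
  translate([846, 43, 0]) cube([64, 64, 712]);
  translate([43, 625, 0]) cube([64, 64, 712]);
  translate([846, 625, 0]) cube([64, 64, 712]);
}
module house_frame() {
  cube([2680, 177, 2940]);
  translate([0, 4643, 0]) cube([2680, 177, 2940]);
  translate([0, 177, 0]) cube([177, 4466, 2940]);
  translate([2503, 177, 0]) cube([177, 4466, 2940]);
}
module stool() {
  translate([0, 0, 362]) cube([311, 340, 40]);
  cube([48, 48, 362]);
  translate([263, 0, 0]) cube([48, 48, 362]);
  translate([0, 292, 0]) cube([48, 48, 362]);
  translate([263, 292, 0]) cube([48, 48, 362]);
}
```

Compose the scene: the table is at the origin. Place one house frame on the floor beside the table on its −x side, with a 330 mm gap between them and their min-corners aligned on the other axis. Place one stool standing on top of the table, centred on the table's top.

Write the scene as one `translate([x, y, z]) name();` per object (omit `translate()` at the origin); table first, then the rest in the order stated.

table();
translate([-3010, 0, 0]) house_frame();
translate([321, 196, 739]) stool();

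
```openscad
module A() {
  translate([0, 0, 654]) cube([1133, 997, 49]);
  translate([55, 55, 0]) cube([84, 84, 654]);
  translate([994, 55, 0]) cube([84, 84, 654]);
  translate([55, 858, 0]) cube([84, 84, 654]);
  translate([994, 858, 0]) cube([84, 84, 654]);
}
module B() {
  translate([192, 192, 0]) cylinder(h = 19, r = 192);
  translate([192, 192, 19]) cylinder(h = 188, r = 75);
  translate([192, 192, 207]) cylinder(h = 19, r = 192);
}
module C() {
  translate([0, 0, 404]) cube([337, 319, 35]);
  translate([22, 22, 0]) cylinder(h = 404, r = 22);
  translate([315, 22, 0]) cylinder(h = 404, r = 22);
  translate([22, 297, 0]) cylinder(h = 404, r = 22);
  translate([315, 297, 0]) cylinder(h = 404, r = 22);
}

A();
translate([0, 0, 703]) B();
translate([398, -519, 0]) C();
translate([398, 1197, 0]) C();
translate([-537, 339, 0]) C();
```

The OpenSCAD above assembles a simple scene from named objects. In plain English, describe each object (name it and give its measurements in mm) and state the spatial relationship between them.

A is a table: top 1133 mm (x) × 997 mm (y), 49 mm thick, upper face at z = 703 mm, on four 84×84 mm square legs, each inset 55 mm from the nearest pair of top edges, running from z = 0 to the bottom of the top.

B is a spool: two coaxial disc flanges of radius 192 mm and thickness 19 mm, joined by a core cylinder of radius 75 mm and height 188 mm. The lower flange rests on z = 0 and the three cylinders share a vertical axis.

C is a simple wooden stool: a rectangular seat 337 mm (x) by 319 mm (y), 35 mm thick, top face at z = 439 mm, on four round legs, each 44 mm in diameter. The legs rest on z = 0, each leg's axis is inset half a diameter from the nearest pair of seat edges (so the leg's bounding box is flush with the corner).

The spool is on top of the table. Three stools sit around the table at the −y, +y, −x sides.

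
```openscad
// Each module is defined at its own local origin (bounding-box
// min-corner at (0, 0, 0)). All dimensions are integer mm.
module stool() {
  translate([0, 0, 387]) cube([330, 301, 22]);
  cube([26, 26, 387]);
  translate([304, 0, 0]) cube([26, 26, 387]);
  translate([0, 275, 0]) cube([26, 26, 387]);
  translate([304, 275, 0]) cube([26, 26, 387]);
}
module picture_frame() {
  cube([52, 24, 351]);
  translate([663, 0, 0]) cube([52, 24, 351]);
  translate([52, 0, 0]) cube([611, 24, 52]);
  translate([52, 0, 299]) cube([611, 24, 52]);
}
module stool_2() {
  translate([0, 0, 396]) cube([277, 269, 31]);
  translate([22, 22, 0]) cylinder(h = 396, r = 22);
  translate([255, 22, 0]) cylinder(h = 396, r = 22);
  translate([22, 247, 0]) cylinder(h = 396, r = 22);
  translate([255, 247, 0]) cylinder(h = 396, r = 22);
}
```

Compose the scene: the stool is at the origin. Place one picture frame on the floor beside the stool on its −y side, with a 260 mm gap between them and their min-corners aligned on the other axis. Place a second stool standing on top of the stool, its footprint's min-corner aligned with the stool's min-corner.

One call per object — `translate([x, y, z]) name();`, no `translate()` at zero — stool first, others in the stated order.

stool();
translate([0, -284, 0]) picture_frame();
translate([0, 0, 409]) stool_2();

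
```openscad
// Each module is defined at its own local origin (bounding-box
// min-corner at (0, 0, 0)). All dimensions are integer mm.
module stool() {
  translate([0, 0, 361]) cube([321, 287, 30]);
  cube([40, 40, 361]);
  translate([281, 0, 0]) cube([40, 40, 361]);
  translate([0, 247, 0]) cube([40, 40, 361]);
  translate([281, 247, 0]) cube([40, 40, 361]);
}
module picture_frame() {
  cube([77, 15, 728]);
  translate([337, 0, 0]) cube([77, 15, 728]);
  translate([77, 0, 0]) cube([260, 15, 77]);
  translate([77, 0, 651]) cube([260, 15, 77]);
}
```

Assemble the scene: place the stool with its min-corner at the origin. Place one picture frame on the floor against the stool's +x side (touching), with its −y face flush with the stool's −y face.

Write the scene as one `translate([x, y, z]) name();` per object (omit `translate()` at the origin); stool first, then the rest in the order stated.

stool();
translate([321, 0, 0]) picture_frame();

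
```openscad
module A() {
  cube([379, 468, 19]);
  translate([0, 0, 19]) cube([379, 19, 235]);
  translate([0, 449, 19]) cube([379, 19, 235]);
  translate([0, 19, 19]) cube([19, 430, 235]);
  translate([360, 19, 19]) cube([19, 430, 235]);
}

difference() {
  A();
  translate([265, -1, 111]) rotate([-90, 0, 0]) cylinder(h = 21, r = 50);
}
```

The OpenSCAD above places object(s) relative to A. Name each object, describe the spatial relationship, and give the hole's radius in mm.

The subtracted cylinder has r = 50 mm.

A is an open box. The open box has a circular hole through its front wall. The hole's radius is 50 mm.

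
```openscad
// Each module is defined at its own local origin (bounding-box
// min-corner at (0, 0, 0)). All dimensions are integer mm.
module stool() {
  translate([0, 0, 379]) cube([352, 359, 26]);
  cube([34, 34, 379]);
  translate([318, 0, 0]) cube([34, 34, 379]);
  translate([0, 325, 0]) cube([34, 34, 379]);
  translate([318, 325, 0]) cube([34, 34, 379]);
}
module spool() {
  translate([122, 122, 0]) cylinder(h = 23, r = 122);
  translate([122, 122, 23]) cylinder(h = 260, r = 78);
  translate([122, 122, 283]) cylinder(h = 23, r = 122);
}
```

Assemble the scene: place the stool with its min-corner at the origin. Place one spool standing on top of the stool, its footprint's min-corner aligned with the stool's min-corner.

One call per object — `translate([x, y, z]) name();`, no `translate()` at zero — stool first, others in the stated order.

stool();
translate([0, 0, 405]) spool();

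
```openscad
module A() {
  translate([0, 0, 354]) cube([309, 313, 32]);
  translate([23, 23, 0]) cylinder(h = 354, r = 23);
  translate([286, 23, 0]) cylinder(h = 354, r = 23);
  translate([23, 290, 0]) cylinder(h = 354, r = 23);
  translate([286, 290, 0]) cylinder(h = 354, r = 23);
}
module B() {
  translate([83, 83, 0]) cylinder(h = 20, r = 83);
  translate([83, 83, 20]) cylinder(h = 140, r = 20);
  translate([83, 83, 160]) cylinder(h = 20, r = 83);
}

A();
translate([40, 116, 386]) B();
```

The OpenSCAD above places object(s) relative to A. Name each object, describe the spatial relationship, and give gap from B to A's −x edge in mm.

The spool's min-x is at 40; the stool's min-x is 0; gap = 40 mm.

A is a stool. B is a spool. The spool is on top of the stool. The gap from the spool to the stool's −x edge is 40 mm.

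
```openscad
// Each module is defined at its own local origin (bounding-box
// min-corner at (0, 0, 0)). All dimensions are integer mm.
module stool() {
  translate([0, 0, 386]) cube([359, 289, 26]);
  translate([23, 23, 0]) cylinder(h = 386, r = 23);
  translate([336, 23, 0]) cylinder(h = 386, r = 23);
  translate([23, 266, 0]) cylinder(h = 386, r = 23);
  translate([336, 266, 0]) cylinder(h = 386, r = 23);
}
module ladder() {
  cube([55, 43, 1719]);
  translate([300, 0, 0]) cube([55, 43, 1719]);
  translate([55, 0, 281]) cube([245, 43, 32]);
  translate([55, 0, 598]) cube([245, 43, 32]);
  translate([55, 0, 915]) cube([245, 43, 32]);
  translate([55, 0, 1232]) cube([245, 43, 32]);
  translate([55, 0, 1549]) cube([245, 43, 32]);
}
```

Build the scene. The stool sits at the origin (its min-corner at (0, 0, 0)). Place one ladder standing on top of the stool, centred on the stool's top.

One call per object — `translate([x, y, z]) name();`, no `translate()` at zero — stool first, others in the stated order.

stool();
translate([2, 123, 412]) ladder();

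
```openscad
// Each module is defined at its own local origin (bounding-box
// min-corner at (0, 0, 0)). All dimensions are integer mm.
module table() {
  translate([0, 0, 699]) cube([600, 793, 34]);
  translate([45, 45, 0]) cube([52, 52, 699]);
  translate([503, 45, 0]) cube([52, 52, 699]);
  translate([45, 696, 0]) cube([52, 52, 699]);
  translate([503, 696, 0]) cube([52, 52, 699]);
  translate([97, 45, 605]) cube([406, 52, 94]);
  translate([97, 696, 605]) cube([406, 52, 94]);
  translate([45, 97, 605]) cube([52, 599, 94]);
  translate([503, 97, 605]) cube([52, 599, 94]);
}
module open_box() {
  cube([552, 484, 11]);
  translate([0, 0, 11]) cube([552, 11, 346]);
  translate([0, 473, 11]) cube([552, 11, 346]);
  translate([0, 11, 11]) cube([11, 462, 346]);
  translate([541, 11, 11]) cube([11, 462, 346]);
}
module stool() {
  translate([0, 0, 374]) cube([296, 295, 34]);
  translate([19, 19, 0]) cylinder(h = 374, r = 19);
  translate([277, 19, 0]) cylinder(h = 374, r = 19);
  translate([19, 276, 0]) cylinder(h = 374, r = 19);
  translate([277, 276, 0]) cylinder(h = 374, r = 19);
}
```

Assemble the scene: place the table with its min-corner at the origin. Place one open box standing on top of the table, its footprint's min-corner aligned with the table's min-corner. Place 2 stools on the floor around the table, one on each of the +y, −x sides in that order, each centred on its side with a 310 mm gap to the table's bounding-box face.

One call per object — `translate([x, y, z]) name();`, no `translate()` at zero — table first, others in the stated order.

table();
translate([0, 0, 733]) open_box();
translate([152, 1103, 0]) stool();
translate([-606, 249, 0]) stool();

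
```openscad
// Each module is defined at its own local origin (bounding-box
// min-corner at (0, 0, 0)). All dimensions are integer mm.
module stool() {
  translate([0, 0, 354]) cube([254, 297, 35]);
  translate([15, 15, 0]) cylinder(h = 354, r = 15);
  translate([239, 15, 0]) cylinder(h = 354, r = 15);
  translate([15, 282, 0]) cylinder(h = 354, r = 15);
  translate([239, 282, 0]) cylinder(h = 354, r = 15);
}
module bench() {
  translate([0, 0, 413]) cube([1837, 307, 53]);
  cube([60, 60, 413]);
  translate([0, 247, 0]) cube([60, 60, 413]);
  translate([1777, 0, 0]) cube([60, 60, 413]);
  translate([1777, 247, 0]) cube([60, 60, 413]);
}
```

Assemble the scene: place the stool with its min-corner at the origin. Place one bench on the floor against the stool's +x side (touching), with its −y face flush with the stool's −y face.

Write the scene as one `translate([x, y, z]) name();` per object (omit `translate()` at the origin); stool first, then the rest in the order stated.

stool();
translate([254, 0, 0]) bench();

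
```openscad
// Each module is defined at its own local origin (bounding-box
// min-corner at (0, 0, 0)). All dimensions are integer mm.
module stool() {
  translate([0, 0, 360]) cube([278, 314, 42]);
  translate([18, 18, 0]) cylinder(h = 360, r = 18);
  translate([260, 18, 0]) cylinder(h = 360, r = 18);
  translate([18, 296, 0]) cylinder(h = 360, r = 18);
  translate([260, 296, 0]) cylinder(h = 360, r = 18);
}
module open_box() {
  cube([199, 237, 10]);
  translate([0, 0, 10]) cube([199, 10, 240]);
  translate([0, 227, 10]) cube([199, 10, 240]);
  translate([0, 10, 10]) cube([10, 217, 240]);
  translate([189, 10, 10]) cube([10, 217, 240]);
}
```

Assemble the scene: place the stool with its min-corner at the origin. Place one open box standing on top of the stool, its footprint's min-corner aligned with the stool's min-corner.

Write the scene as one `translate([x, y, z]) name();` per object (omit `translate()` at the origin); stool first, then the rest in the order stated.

stool();
translate([0, 0, 402]) open_box();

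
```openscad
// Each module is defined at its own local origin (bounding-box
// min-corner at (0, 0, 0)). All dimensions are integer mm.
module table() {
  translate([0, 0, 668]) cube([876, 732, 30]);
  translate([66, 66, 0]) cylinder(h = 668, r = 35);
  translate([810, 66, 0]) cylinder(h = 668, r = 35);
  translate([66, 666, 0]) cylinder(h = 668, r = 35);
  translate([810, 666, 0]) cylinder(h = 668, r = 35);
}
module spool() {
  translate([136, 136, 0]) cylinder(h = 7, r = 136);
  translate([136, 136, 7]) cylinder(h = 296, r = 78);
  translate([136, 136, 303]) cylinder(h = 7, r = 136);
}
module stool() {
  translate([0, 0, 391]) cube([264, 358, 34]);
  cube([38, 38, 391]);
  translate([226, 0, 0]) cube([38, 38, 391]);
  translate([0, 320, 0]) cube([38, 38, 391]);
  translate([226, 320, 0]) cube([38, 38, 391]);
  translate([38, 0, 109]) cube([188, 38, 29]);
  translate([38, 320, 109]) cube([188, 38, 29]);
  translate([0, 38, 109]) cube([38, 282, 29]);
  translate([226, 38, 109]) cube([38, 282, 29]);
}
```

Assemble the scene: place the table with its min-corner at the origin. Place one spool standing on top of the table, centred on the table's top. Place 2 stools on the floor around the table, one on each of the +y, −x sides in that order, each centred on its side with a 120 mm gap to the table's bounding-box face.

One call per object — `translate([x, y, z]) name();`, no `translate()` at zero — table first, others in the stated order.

table();
translate([302, 230, 698]) spool();
translate([306, 852, 0]) stool();
translate([-384, 187, 0]) stool();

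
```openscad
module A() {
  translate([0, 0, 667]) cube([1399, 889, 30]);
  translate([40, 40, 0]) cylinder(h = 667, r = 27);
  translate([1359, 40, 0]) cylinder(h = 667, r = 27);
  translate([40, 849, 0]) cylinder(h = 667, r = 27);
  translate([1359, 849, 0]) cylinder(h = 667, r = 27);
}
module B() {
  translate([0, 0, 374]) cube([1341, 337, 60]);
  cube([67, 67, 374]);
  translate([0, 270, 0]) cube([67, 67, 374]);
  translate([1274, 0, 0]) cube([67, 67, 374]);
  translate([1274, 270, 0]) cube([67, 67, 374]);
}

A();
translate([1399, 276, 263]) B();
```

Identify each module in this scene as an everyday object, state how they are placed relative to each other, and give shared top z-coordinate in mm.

Both tops at z = 697 mm.

A is a table. B is a bench. The bench is beside the table with their tops flush at z = 697. The shared top z-coordinate is 697 mm.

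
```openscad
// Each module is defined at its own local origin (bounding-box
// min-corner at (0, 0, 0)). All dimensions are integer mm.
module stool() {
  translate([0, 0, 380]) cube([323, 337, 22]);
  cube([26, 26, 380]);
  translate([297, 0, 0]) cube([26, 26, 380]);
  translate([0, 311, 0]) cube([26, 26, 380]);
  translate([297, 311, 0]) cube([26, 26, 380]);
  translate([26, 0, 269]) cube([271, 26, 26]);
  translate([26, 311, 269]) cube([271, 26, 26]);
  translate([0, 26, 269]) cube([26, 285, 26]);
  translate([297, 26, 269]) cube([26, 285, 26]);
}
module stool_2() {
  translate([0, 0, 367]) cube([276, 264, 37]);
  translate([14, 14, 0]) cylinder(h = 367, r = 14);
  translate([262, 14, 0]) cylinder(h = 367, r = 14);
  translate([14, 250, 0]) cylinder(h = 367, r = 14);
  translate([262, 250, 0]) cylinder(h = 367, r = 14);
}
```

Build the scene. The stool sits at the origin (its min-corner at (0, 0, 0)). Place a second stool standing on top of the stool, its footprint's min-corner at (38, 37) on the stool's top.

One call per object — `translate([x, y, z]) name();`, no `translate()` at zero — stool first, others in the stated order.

stool();
translate([38, 37, 402]) stool_2();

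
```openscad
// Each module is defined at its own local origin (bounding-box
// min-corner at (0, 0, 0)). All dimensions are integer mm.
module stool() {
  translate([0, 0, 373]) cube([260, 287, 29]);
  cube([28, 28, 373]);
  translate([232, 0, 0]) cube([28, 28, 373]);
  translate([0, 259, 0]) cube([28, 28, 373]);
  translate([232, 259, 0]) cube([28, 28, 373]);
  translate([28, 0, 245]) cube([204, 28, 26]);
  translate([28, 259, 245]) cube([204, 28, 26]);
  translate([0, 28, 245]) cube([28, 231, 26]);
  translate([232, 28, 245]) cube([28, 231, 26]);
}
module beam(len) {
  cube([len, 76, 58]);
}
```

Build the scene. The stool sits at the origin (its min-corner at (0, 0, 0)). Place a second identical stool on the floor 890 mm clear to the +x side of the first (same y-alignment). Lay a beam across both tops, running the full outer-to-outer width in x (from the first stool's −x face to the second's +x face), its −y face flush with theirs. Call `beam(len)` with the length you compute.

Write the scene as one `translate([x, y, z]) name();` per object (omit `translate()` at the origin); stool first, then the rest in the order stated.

stool();
translate([1150, 0, 0]) stool();
translate([0, 0, 402]) beam(1410);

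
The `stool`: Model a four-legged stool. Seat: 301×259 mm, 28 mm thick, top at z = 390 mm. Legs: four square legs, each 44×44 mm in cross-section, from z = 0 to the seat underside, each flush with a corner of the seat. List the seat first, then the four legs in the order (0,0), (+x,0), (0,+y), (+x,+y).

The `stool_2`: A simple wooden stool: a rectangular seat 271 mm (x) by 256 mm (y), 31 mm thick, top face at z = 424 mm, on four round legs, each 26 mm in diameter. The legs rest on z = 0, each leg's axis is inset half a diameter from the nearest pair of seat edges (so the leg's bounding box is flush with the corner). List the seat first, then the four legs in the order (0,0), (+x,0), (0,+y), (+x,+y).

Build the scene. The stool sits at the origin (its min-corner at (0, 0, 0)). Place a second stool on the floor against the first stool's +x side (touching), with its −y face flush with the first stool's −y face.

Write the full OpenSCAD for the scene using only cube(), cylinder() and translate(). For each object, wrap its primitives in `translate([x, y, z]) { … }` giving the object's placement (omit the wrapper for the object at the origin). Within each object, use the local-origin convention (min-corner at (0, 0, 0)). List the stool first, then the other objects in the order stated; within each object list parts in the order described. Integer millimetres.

translate([0, 0, 362]) cube([301, 259, 28]);
cube([44, 44, 362]);
translate([257, 0, 0]) cube([44, 44, 362]);
translate([0, 215, 0]) cube([44, 44, 362]);
translate([257, 215, 0]) cube([44, 44, 362]);
translate([301, 0, 0]) {
  translate([0, 0, 393]) cube([271, 256, 31]);
  translate([13, 13, 0]) cylinder(h = 393, r = 13);
  translate([258, 13, 0]) cylinder(h = 393, r = 13);
  translate([13, 243, 0]) cylinder(h = 393, r = 13);
  translate([258, 243, 0]) cylinder(h = 393, r = 13);
}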